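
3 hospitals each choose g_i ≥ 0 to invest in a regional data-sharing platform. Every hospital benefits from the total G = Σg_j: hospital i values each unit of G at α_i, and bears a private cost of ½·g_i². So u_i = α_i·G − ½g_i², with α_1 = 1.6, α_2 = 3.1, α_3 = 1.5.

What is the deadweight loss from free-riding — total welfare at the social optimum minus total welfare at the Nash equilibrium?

26.43

Hospital i's FOC: ∂u_i/∂g_i = α_i − g_i = 0, so g_i* = α_i.
NE contributions = (1.6, 3.1, 1.5); G = 6.2.
W^NE = (Σα)·G − ½Σα_i² = 6.2² − ½·14.42 = 31.23.
Planner sets g_i = Σα_j = 6.2 for every i, so G^SO = 3·6.2 = 18.6.
W^SO = (Σα)·G^SO − ½·3·(Σα)² = (3/2)·6.2² = 57.66.
Deadweight loss = W^SO − W^NE = 26.43.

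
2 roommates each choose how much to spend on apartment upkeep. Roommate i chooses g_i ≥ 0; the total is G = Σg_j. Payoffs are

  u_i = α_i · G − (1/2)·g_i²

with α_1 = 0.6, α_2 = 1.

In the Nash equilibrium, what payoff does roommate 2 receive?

Roommate i's FOC: ∂u_i/∂g_i = α_i − g_i = 0, so g_i* = α_i.
NE contributions = (0.6, 1); G = 1.6.
u_2 = α_2·G − ½·(g_2)² = 1·1.6 − ½·1² = 1.1.

1.1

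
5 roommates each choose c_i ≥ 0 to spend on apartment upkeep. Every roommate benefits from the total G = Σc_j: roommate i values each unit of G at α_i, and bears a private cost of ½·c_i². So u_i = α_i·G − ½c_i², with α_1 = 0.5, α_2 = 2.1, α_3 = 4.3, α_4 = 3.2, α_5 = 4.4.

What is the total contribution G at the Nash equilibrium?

Roommate i's FOC: ∂u_i/∂c_i = α_i − c_i = 0, so c_i* = α_i.
NE contributions = (0.5, 2.1, 4.3, 3.2, 4.4); G = 14.5.

14.5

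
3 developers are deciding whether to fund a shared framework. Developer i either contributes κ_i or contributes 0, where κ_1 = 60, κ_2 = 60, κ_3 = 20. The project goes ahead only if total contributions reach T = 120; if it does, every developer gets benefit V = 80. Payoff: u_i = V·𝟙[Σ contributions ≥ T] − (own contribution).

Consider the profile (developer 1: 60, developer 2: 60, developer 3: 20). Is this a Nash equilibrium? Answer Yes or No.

No

Total = 140 ≥ 120: provided.
Developer 1 (pledges 60, payoff 20): dropping to 0 → total 80, payoff 0. No gain.
Developer 2 (pledges 60, payoff 20): dropping to 0 → total 80, payoff 0. No gain.
Developer 3 (pledges 20, payoff 60): dropping to 0 → total 120, payoff 80. Profitable deviation.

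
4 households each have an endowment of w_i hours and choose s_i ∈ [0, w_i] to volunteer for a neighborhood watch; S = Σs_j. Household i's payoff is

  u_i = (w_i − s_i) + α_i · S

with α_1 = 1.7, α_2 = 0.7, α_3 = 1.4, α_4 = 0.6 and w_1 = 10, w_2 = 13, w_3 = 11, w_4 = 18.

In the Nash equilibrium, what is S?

21

∂u_i/∂s_i = α_i − 1, so household i contributes w_i if α_i > 1, else 0.
α_i > 1 for i ∈ {1, 3}; NE contributions (10, 0, 11, 0), S = 21.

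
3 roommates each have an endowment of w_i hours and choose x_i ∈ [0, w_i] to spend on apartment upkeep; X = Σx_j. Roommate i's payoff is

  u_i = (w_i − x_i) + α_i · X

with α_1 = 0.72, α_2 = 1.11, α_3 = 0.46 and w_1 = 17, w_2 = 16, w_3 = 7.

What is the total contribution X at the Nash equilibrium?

∂u_i/∂x_i = α_i − 1, so roommate i contributes w_i if α_i > 1, else 0.
α_i > 1 for i ∈ {2}; NE contributions (0, 16, 0), X = 16.

16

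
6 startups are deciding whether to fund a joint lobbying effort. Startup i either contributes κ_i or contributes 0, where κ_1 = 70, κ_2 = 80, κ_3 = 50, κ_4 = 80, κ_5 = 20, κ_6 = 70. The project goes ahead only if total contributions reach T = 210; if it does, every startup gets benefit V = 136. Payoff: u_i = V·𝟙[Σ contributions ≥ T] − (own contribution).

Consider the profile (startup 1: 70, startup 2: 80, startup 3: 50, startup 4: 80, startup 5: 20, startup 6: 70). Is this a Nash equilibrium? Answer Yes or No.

Total = 370 ≥ 210: provided.
Startup 1 (pledges 70, payoff 66): dropping to 0 → total 300, payoff 136. Profitable deviation.

No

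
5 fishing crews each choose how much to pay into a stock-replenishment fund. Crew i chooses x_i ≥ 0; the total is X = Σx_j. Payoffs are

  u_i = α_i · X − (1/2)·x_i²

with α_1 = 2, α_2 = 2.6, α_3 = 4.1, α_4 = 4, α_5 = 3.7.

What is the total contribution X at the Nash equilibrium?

16.4

Crew i's FOC: ∂u_i/∂x_i = α_i − x_i = 0, so x_i* = α_i.
NE contributions = (2, 2.6, 4.1, 4, 3.7); X = 16.4.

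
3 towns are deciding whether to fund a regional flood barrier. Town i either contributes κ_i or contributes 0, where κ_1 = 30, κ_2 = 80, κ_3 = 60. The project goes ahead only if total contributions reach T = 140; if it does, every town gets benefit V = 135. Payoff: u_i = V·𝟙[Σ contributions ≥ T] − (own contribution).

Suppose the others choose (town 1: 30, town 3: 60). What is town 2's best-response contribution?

Others' total = 90. Contributing 80 brings total to 170 ≥ 140: gain V − κ_2 = 55.
Best response: 80.

80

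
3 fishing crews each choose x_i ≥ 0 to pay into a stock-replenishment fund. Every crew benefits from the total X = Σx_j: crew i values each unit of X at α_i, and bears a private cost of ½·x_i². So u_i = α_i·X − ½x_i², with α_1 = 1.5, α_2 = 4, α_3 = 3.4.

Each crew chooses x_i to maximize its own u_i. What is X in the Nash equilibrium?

8.9

Crew i's FOC: ∂u_i/∂x_i = α_i − x_i = 0, so x_i* = α_i.
NE contributions = (1.5, 4, 3.4); X = 8.9.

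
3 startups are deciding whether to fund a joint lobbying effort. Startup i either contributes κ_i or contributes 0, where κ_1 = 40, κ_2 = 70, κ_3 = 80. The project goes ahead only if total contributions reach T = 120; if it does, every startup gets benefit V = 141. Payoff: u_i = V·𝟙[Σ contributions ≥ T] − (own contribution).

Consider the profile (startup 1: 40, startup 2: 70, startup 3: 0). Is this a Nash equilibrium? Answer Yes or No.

Total = 110 < 120: not provided.
Startup 1 (pledges 40, payoff -40): dropping to 0 → total 70, payoff 0. Profitable deviation.

No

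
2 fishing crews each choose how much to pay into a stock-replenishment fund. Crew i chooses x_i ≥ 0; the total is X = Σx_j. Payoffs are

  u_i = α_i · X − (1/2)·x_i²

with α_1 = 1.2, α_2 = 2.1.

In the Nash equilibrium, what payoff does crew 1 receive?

3.24

Crew i's FOC: ∂u_i/∂x_i = α_i − x_i = 0, so x_i* = α_i.
NE contributions = (1.2, 2.1); X = 3.3.
u_1 = α_1·X − ½·(x_1)² = 1.2·3.3 − ½·1.2² = 3.24.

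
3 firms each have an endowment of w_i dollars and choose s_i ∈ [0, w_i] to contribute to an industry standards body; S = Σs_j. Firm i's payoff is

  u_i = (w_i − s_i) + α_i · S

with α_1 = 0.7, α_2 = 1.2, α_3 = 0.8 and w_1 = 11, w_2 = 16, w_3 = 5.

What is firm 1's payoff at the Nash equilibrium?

22.2

∂u_i/∂s_i = α_i − 1, so firm i contributes w_i if α_i > 1, else 0.
α_i > 1 for i ∈ {2}; NE contributions (0, 16, 0), S = 16.
u_1 = (11 − 0) + 0.7·16 = 22.2.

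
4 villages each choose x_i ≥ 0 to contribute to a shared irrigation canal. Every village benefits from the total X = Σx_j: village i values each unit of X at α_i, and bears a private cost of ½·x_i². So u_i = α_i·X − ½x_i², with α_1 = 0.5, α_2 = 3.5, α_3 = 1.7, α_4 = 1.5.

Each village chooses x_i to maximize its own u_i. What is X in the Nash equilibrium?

Village i's FOC: ∂u_i/∂x_i = α_i − x_i = 0, so x_i* = α_i.
NE contributions = (0.5, 3.5, 1.7, 1.5); X = 7.2.

7.2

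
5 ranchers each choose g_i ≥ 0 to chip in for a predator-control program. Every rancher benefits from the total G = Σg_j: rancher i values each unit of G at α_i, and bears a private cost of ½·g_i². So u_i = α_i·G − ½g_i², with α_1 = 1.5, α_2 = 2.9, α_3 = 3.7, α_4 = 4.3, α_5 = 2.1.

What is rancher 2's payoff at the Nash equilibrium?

37.845

Rancher i's FOC: ∂u_i/∂g_i = α_i − g_i = 0, so g_i* = α_i.
NE contributions = (1.5, 2.9, 3.7, 4.3, 2.1); G = 14.5.
u_2 = α_2·G − ½·(g_2)² = 2.9·14.5 − ½·2.9² = 37.845.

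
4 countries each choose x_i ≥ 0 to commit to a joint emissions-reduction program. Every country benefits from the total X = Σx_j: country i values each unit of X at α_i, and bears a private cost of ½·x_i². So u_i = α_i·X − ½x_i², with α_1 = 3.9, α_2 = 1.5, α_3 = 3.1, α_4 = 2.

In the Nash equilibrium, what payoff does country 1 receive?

Country i's FOC: ∂u_i/∂x_i = α_i − x_i = 0, so x_i* = α_i.
NE contributions = (3.9, 1.5, 3.1, 2); X = 10.5.
u_1 = α_1·X − ½·(x_1)² = 3.9·10.5 − ½·3.9² = 33.345.

33.345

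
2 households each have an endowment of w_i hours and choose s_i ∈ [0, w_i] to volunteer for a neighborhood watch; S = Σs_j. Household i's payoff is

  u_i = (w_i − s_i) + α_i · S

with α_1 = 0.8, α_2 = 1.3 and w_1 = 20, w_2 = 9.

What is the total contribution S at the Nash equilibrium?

∂u_i/∂s_i = α_i − 1, so household i contributes w_i if α_i > 1, else 0.
α_i > 1 for i ∈ {2}; NE contributions (0, 9), S = 9.

9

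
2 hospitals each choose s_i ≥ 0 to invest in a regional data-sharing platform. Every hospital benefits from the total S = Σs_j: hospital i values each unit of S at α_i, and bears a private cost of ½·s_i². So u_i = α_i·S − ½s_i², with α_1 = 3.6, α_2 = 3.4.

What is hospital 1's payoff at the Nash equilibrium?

Hospital i's FOC: ∂u_i/∂s_i = α_i − s_i = 0, so s_i* = α_i.
NE contributions = (3.6, 3.4); S = 7.
u_1 = α_1·S − ½·(s_1)² = 3.6·7 − ½·3.6² = 18.72.

18.72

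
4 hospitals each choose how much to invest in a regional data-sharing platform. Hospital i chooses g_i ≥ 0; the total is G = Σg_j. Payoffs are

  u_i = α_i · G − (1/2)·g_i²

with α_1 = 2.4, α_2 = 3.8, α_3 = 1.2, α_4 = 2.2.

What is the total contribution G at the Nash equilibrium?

9.6

Hospital i's FOC: ∂u_i/∂g_i = α_i − g_i = 0, so g_i* = α_i.
NE contributions = (2.4, 3.8, 1.2, 2.2); G = 9.6.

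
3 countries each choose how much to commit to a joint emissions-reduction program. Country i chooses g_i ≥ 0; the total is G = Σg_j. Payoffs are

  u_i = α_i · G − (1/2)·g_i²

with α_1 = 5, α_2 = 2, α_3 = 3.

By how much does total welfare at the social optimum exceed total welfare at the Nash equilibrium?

69

Country i's FOC: ∂u_i/∂g_i = α_i − g_i = 0, so g_i* = α_i.
NE contributions = (5, 2, 3); G = 10.
W^NE = (Σα)·G − ½Σα_i² = 10² − ½·38 = 81.
Planner sets g_i = Σα_j = 10 for every i, so G^SO = 3·10 = 30.
W^SO = (Σα)·G^SO − ½·3·(Σα)² = (3/2)·10² = 150.
Deadweight loss = W^SO − W^NE = 69.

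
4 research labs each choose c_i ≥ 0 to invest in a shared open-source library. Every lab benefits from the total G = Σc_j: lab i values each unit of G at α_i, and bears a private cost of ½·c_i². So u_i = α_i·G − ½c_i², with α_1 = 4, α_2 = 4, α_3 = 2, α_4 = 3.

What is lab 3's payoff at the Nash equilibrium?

Lab i's FOC: ∂u_i/∂c_i = α_i − c_i = 0, so c_i* = α_i.
NE contributions = (4, 4, 2, 3); G = 13.
u_3 = α_3·G − ½·(c_3)² = 2·13 − ½·2² = 24.

24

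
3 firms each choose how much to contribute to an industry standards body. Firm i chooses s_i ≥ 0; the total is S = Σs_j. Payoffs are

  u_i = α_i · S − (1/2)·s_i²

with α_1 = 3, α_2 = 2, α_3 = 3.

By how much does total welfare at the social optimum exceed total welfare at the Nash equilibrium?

Firm i's FOC: ∂u_i/∂s_i = α_i − s_i = 0, so s_i* = α_i.
NE contributions = (3, 2, 3); S = 8.
W^NE = (Σα)·S − ½Σα_i² = 8² − ½·22 = 53.
Planner sets s_i = Σα_j = 8 for every i, so S^SO = 3·8 = 24.
W^SO = (Σα)·S^SO − ½·3·(Σα)² = (3/2)·8² = 96.
Deadweight loss = W^SO − W^NE = 43.

43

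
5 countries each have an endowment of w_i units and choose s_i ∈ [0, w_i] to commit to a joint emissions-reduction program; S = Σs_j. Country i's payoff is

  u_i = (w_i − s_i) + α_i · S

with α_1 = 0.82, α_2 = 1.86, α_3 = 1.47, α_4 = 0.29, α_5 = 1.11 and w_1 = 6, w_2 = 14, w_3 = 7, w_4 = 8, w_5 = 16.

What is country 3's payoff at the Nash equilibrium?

∂u_i/∂s_i = α_i − 1, so country i contributes w_i if α_i > 1, else 0.
α_i > 1 for i ∈ {2, 3, 5}; NE contributions (0, 14, 7, 0, 16), S = 37.
u_3 = (7 − 7) + 1.47·37 = 54.39.

54.39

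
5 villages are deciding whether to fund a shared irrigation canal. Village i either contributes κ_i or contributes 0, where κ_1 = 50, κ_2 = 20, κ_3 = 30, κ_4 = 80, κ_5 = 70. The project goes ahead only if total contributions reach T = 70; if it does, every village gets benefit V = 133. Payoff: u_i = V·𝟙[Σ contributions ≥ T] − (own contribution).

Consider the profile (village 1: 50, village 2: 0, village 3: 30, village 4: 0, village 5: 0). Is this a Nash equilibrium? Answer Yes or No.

Yes

Total = 80 ≥ 70: provided.
Village 1 (pledges 50, payoff 83): dropping to 0 → total 30, payoff 0. No gain.
Village 2 (pledges 0, payoff 133): pledging 20 → total 100, payoff 113. No gain.
Village 3 (pledges 30, payoff 103): dropping to 0 → total 50, payoff 0. No gain.
Village 4 (pledges 0, payoff 133): pledging 80 → total 160, payoff 53. No gain.
Village 5 (pledges 0, payoff 133): pledging 70 → total 150, payoff 63. No gain.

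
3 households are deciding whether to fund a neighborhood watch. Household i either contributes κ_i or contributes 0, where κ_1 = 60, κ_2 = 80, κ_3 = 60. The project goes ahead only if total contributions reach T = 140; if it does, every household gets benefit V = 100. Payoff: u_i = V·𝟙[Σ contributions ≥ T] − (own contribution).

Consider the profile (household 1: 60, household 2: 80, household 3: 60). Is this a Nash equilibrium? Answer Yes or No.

No

Total = 200 ≥ 140: provided.
Household 1 (pledges 60, payoff 40): dropping to 0 → total 140, payoff 100. Profitable deviation.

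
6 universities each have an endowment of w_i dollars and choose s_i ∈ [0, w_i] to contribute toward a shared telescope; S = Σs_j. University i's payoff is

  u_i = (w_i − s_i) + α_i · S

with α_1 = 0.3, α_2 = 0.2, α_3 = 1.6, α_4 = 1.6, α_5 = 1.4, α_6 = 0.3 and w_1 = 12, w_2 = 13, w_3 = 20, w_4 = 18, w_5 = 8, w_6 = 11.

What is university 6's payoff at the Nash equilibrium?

24.8

∂u_i/∂s_i = α_i − 1, so university i contributes w_i if α_i > 1, else 0.
α_i > 1 for i ∈ {3, 4, 5}; NE contributions (0, 0, 20, 18, 8, 0), S = 46.
u_6 = (11 − 0) + 0.3·46 = 24.8.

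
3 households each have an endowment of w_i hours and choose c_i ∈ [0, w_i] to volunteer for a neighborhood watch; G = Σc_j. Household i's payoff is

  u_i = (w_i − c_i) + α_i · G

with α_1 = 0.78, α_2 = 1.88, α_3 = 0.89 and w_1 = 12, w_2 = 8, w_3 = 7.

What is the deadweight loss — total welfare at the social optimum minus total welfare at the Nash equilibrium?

48.45

∂u_i/∂c_i = α_i − 1, so household i contributes w_i if α_i > 1, else 0.
α_i > 1 for i ∈ {2}; NE contributions (0, 8, 0), G = 8.
W^NE = Σw_i − G^NE + (Σα_i)·G^NE = 27 + 2.55·8 = 47.4.
Planner: ∂(Σu_j)/∂c_i = Σα_j − 1 = 2.55 > 0, so everyone contributes w_i; G^SO = 27, W^SO = 27 + 2.55·27 = 95.85.
Deadweight loss = 48.45.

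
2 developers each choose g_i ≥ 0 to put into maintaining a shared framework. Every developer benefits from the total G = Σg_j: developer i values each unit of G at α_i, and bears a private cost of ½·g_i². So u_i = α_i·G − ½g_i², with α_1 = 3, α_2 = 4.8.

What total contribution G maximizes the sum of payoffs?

Planner FOC: ∂(Σu_j)/∂g_i = (Σα_j) − g_i = 0, so g_i^SO = Σα_j = 7.8 for every i; G^SO = 15.6.

15.6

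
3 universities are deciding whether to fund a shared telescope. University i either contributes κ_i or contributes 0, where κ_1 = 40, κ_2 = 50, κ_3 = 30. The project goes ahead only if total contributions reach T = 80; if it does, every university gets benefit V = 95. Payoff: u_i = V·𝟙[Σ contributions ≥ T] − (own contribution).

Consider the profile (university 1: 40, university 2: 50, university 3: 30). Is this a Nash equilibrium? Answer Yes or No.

No

Total = 120 ≥ 80: provided.
University 1 (pledges 40, payoff 55): dropping to 0 → total 80, payoff 95. Profitable deviation.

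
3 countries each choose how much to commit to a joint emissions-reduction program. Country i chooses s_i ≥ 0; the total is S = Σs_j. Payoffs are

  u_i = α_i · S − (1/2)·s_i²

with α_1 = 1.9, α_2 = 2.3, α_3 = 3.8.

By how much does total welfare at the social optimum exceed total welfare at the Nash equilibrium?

43.67

Country i's FOC: ∂u_i/∂s_i = α_i − s_i = 0, so s_i* = α_i.
NE contributions = (1.9, 2.3, 3.8); S = 8.
W^NE = (Σα)·S − ½Σα_i² = 8² − ½·23.34 = 52.33.
Planner sets s_i = Σα_j = 8 for every i, so S^SO = 3·8 = 24.
W^SO = (Σα)·S^SO − ½·3·(Σα)² = (3/2)·8² = 96.
Deadweight loss = W^SO − W^NE = 43.67.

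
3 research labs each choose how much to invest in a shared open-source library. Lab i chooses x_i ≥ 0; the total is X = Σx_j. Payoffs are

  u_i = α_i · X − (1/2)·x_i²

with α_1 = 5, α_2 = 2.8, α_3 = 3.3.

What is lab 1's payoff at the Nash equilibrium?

Lab i's FOC: ∂u_i/∂x_i = α_i − x_i = 0, so x_i* = α_i.
NE contributions = (5, 2.8, 3.3); X = 11.1.
u_1 = α_1·X − ½·(x_1)² = 5·11.1 − ½·5² = 43.

43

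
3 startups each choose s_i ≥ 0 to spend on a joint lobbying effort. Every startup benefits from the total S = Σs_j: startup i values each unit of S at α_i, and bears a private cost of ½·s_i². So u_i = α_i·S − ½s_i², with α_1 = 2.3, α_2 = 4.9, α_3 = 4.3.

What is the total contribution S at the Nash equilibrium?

11.5

Startup i's FOC: ∂u_i/∂s_i = α_i − s_i = 0, so s_i* = α_i.
NE contributions = (2.3, 4.9, 4.3); S = 11.5.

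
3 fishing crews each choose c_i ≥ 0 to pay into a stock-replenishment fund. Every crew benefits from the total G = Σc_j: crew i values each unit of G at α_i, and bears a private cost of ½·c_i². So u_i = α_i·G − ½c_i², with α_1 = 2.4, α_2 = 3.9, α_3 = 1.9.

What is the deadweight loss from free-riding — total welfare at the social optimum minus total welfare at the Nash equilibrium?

45.91

Crew i's FOC: ∂u_i/∂c_i = α_i − c_i = 0, so c_i* = α_i.
NE contributions = (2.4, 3.9, 1.9); G = 8.2.
W^NE = (Σα)·G − ½Σα_i² = 8.2² − ½·24.58 = 54.95.
Planner sets c_i = Σα_j = 8.2 for every i, so G^SO = 3·8.2 = 24.6.
W^SO = (Σα)·G^SO − ½·3·(Σα)² = (3/2)·8.2² = 100.86.
Deadweight loss = W^SO − W^NE = 45.91.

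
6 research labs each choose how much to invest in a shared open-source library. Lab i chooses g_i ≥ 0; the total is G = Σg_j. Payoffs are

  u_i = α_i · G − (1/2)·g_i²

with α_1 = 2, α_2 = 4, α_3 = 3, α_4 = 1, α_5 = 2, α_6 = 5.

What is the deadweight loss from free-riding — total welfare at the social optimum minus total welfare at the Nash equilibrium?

607.5

Lab i's FOC: ∂u_i/∂g_i = α_i − g_i = 0, so g_i* = α_i.
NE contributions = (2, 4, 3, 1, 2, 5); G = 17.
W^NE = (Σα)·G − ½Σα_i² = 17² − ½·59 = 259.5.
Planner sets g_i = Σα_j = 17 for every i, so G^SO = 6·17 = 102.
W^SO = (Σα)·G^SO − ½·6·(Σα)² = (6/2)·17² = 867.
Deadweight loss = W^SO − W^NE = 607.5.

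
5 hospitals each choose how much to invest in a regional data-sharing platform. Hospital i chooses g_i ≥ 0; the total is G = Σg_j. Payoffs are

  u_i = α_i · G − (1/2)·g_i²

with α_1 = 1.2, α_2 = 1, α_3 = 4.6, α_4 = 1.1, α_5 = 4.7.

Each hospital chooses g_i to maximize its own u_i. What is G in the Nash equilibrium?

12.6

Hospital i's FOC: ∂u_i/∂g_i = α_i − g_i = 0, so g_i* = α_i.
NE contributions = (1.2, 1, 4.6, 1.1, 4.7); G = 12.6.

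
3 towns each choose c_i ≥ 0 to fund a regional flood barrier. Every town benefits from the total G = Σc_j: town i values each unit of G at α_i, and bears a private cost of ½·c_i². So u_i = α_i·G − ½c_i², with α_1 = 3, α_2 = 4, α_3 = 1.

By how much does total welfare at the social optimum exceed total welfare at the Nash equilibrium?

Town i's FOC: ∂u_i/∂c_i = α_i − c_i = 0, so c_i* = α_i.
NE contributions = (3, 4, 1); G = 8.
W^NE = (Σα)·G − ½Σα_i² = 8² − ½·26 = 51.
Planner sets c_i = Σα_j = 8 for every i, so G^SO = 3·8 = 24.
W^SO = (Σα)·G^SO − ½·3·(Σα)² = (3/2)·8² = 96.
Deadweight loss = W^SO − W^NE = 45.

45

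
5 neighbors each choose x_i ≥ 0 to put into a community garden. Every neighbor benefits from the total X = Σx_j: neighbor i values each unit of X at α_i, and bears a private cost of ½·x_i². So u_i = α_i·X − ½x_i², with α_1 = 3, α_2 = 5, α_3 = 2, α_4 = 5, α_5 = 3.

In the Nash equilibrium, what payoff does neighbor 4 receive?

Neighbor i's FOC: ∂u_i/∂x_i = α_i − x_i = 0, so x_i* = α_i.
NE contributions = (3, 5, 2, 5, 3); X = 18.
u_4 = α_4·X − ½·(x_4)² = 5·18 − ½·5² = 77.5.

77.5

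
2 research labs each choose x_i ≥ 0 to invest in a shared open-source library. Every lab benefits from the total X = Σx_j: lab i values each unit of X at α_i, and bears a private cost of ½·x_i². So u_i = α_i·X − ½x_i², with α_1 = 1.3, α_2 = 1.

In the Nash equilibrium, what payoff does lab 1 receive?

2.145

Lab i's FOC: ∂u_i/∂x_i = α_i − x_i = 0, so x_i* = α_i.
NE contributions = (1.3, 1); X = 2.3.
u_1 = α_1·X − ½·(x_1)² = 1.3·2.3 − ½·1.3² = 2.145.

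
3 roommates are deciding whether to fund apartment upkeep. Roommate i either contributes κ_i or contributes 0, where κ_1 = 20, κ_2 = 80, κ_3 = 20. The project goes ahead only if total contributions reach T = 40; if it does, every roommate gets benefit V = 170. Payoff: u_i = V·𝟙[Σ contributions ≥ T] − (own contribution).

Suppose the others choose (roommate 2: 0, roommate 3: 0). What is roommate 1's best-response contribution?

0

Others' total = 0. Even contributing 20 gives 20 < 40: no benefit either way.
Best response: 0.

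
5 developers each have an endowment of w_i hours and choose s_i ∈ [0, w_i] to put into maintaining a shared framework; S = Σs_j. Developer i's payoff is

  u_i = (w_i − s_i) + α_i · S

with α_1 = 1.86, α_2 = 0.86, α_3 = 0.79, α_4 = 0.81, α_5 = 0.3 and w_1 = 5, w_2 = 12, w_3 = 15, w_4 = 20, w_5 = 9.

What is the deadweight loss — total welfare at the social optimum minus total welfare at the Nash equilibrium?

∂u_i/∂s_i = α_i − 1, so developer i contributes w_i if α_i > 1, else 0.
α_i > 1 for i ∈ {1}; NE contributions (5, 0, 0, 0, 0), S = 5.
W^NE = Σw_i − S^NE + (Σα_i)·S^NE = 61 + 3.62·5 = 79.1.
Planner: ∂(Σu_j)/∂s_i = Σα_j − 1 = 3.62 > 0, so everyone contributes w_i; S^SO = 61, W^SO = 61 + 3.62·61 = 281.82.
Deadweight loss = 202.72.

202.72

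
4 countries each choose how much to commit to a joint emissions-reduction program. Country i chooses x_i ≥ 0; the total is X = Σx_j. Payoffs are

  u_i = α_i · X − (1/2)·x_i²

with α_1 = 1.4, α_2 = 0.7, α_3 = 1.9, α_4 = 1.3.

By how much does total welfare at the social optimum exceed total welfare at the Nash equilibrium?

31.965

Country i's FOC: ∂u_i/∂x_i = α_i − x_i = 0, so x_i* = α_i.
NE contributions = (1.4, 0.7, 1.9, 1.3); X = 5.3.
W^NE = (Σα)·X − ½Σα_i² = 5.3² − ½·7.75 = 24.215.
Planner sets x_i = Σα_j = 5.3 for every i, so X^SO = 4·5.3 = 21.2.
W^SO = (Σα)·X^SO − ½·4·(Σα)² = (4/2)·5.3² = 56.18.
Deadweight loss = W^SO − W^NE = 31.965.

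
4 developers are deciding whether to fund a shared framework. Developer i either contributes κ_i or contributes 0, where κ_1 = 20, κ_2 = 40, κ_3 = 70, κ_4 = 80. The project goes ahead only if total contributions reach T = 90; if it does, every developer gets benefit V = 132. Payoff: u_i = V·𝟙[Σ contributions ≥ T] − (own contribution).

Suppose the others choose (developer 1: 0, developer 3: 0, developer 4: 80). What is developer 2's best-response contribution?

Others' total = 80. Contributing 40 brings total to 120 ≥ 90: gain V − κ_2 = 92.
Best response: 40.

40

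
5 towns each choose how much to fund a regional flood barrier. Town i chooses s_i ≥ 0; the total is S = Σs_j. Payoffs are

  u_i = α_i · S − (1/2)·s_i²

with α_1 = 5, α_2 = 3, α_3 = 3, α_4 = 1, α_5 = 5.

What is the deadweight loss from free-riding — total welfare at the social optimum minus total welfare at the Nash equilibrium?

Town i's FOC: ∂u_i/∂s_i = α_i − s_i = 0, so s_i* = α_i.
NE contributions = (5, 3, 3, 1, 5); S = 17.
W^NE = (Σα)·S − ½Σα_i² = 17² − ½·69 = 254.5.
Planner sets s_i = Σα_j = 17 for every i, so S^SO = 5·17 = 85.
W^SO = (Σα)·S^SO − ½·5·(Σα)² = (5/2)·17² = 722.5.
Deadweight loss = W^SO − W^NE = 468.

468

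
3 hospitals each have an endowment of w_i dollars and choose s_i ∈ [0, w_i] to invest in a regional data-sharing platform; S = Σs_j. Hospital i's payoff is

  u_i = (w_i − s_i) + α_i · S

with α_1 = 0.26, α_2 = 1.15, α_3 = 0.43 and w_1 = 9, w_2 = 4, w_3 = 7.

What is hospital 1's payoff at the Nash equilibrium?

10.04

∂u_i/∂s_i = α_i − 1, so hospital i contributes w_i if α_i > 1, else 0.
α_i > 1 for i ∈ {2}; NE contributions (0, 4, 0), S = 4.
u_1 = (9 − 0) + 0.26·4 = 10.04.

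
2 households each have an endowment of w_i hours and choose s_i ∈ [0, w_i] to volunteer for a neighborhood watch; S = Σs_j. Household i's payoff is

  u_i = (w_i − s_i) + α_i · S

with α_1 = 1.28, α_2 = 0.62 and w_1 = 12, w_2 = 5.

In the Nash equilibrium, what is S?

12

∂u_i/∂s_i = α_i − 1, so household i contributes w_i if α_i > 1, else 0.
α_i > 1 for i ∈ {1}; NE contributions (12, 0), S = 12.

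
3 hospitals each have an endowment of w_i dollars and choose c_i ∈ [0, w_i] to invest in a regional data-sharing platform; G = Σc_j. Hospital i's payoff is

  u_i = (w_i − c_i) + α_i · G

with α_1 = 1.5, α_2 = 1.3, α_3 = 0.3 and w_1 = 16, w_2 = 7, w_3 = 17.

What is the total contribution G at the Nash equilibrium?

23

∂u_i/∂c_i = α_i − 1, so hospital i contributes w_i if α_i > 1, else 0.
α_i > 1 for i ∈ {1, 2}; NE contributions (16, 7, 0), G = 23.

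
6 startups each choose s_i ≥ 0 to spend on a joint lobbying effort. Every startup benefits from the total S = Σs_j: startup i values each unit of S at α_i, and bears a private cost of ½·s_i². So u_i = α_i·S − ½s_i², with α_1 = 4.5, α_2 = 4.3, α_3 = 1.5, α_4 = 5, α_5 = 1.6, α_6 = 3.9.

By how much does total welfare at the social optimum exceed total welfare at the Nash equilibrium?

907.16

Startup i's FOC: ∂u_i/∂s_i = α_i − s_i = 0, so s_i* = α_i.
NE contributions = (4.5, 4.3, 1.5, 5, 1.6, 3.9); S = 20.8.
W^NE = (Σα)·S − ½Σα_i² = 20.8² − ½·83.76 = 390.76.
Planner sets s_i = Σα_j = 20.8 for every i, so S^SO = 6·20.8 = 124.8.
W^SO = (Σα)·S^SO − ½·6·(Σα)² = (6/2)·20.8² = 1297.92.
Deadweight loss = W^SO − W^NE = 907.16.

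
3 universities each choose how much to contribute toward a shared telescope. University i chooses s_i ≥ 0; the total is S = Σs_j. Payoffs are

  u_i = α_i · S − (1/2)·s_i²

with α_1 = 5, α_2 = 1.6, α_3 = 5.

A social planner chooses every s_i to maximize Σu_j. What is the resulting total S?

Planner FOC: ∂(Σu_j)/∂s_i = (Σα_j) − s_i = 0, so s_i^SO = Σα_j = 11.6 for every i; S^SO = 34.8.

34.8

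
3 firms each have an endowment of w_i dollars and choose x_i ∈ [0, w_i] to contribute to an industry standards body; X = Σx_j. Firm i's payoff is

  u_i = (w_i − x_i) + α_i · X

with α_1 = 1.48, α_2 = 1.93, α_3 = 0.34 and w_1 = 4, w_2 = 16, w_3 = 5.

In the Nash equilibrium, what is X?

∂u_i/∂x_i = α_i − 1, so firm i contributes w_i if α_i > 1, else 0.
α_i > 1 for i ∈ {1, 2}; NE contributions (4, 16, 0), X = 20.

20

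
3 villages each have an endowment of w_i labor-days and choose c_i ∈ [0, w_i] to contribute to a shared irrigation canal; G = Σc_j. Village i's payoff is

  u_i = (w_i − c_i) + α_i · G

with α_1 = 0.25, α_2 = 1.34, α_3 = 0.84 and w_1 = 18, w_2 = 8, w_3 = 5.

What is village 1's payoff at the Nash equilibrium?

20

∂u_i/∂c_i = α_i − 1, so village i contributes w_i if α_i > 1, else 0.
α_i > 1 for i ∈ {2}; NE contributions (0, 8, 0), G = 8.
u_1 = (18 − 0) + 0.25·8 = 20.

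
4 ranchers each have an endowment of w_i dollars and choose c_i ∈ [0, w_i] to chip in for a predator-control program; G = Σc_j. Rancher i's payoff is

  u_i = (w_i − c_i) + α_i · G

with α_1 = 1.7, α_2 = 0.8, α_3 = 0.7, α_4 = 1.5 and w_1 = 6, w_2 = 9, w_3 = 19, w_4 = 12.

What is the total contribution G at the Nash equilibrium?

∂u_i/∂c_i = α_i − 1, so rancher i contributes w_i if α_i > 1, else 0.
α_i > 1 for i ∈ {1, 4}; NE contributions (6, 0, 0, 12), G = 18.

18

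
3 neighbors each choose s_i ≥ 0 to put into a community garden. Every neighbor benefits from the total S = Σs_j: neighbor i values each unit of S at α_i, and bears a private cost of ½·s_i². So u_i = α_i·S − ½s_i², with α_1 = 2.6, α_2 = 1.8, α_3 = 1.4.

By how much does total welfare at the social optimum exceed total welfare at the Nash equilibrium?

Neighbor i's FOC: ∂u_i/∂s_i = α_i − s_i = 0, so s_i* = α_i.
NE contributions = (2.6, 1.8, 1.4); S = 5.8.
W^NE = (Σα)·S − ½Σα_i² = 5.8² − ½·11.96 = 27.66.
Planner sets s_i = Σα_j = 5.8 for every i, so S^SO = 3·5.8 = 17.4.
W^SO = (Σα)·S^SO − ½·3·(Σα)² = (3/2)·5.8² = 50.46.
Deadweight loss = W^SO − W^NE = 22.8.

22.8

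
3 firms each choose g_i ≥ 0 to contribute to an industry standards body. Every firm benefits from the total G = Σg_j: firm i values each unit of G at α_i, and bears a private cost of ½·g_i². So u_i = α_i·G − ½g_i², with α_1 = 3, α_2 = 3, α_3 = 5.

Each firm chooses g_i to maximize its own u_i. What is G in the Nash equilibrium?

11

Firm i's FOC: ∂u_i/∂g_i = α_i − g_i = 0, so g_i* = α_i.
NE contributions = (3, 3, 5); G = 11.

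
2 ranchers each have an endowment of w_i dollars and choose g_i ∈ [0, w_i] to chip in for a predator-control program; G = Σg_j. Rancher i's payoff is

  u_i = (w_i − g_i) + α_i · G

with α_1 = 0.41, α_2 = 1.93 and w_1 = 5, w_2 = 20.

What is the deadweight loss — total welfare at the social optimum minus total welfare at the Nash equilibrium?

∂u_i/∂g_i = α_i − 1, so rancher i contributes w_i if α_i > 1, else 0.
α_i > 1 for i ∈ {2}; NE contributions (0, 20), G = 20.
W^NE = Σw_i − G^NE + (Σα_i)·G^NE = 25 + 1.34·20 = 51.8.
Planner: ∂(Σu_j)/∂g_i = Σα_j − 1 = 1.34 > 0, so everyone contributes w_i; G^SO = 25, W^SO = 25 + 1.34·25 = 58.5.
Deadweight loss = 6.7.

6.7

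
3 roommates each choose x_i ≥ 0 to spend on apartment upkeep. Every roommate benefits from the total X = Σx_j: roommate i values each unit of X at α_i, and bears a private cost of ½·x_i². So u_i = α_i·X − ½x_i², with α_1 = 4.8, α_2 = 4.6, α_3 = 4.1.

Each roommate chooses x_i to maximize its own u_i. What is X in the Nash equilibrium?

Roommate i's FOC: ∂u_i/∂x_i = α_i − x_i = 0, so x_i* = α_i.
NE contributions = (4.8, 4.6, 4.1); X = 13.5.

13.5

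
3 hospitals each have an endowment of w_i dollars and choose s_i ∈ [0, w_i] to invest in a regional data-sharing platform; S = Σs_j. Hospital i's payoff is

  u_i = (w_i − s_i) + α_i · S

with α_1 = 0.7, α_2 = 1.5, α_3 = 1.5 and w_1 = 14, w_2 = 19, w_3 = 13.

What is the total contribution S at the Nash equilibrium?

∂u_i/∂s_i = α_i − 1, so hospital i contributes w_i if α_i > 1, else 0.
α_i > 1 for i ∈ {2, 3}; NE contributions (0, 19, 13), S = 32.

32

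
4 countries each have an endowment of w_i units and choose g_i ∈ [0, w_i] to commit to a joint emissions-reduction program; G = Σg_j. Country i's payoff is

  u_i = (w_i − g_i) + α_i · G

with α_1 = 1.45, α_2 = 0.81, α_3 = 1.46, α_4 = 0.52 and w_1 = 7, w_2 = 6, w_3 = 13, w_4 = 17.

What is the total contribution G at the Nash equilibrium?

20

∂u_i/∂g_i = α_i − 1, so country i contributes w_i if α_i > 1, else 0.
α_i > 1 for i ∈ {1, 3}; NE contributions (7, 0, 13, 0), G = 20.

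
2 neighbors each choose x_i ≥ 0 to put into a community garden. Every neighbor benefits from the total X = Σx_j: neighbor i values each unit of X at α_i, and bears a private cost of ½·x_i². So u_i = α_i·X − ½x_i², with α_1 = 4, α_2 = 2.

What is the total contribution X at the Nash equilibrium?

Neighbor i's FOC: ∂u_i/∂x_i = α_i − x_i = 0, so x_i* = α_i.
NE contributions = (4, 2); X = 6.

6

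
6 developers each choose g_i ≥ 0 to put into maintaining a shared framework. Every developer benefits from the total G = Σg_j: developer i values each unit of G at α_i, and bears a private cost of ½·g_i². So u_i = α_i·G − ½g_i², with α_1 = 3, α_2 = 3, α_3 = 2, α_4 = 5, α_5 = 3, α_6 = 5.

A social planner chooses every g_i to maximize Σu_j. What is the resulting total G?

Planner FOC: ∂(Σu_j)/∂g_i = (Σα_j) − g_i = 0, so g_i^SO = Σα_j = 21 for every i; G^SO = 126.

126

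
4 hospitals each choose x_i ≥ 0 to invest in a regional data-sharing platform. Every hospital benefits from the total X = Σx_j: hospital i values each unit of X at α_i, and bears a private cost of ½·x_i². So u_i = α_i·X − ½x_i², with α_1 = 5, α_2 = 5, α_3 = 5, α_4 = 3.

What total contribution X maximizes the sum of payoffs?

Planner FOC: ∂(Σu_j)/∂x_i = (Σα_j) − x_i = 0, so x_i^SO = Σα_j = 18 for every i; X^SO = 72.

72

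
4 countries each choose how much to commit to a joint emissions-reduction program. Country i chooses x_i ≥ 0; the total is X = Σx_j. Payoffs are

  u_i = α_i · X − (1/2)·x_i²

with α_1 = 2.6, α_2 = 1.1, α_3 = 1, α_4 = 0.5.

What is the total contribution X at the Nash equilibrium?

Country i's FOC: ∂u_i/∂x_i = α_i − x_i = 0, so x_i* = α_i.
NE contributions = (2.6, 1.1, 1, 0.5); X = 5.2.

5.2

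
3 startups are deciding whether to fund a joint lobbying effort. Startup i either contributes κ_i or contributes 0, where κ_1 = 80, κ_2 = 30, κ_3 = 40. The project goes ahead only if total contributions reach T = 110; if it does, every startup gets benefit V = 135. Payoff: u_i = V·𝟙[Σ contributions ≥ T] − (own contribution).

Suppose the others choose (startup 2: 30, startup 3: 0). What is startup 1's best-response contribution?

80

Others' total = 30. Contributing 80 brings total to 110 ≥ 110: gain V − κ_1 = 55.
Best response: 80.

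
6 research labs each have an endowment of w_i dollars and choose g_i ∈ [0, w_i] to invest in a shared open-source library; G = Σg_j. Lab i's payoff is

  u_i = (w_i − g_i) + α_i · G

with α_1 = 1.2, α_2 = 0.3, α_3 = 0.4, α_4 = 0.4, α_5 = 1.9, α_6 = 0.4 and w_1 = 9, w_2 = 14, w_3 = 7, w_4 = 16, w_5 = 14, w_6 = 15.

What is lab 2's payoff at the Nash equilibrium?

20.9

∂u_i/∂g_i = α_i − 1, so lab i contributes w_i if α_i > 1, else 0.
α_i > 1 for i ∈ {1, 5}; NE contributions (9, 0, 0, 0, 14, 0), G = 23.
u_2 = (14 − 0) + 0.3·23 = 20.9.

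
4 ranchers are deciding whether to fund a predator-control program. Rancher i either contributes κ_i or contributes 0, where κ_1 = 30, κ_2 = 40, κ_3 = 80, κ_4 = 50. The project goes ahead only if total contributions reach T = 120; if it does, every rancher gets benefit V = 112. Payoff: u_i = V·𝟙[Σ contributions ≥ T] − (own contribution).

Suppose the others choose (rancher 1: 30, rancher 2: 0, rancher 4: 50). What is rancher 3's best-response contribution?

Others' total = 80. Contributing 80 brings total to 160 ≥ 120: gain V − κ_3 = 32.
Best response: 80.

80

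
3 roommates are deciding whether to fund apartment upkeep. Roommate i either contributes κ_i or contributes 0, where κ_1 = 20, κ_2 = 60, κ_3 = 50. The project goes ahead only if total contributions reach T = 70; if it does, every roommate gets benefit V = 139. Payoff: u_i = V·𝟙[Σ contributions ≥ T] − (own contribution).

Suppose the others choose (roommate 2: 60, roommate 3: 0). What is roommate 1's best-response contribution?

20

Others' total = 60. Contributing 20 brings total to 80 ≥ 70: gain V − κ_1 = 119.
Best response: 20.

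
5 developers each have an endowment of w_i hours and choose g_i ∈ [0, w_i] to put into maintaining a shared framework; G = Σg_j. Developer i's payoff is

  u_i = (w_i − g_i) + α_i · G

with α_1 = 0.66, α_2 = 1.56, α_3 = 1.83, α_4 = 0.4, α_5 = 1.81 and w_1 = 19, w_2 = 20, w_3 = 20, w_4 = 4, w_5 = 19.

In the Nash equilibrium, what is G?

59

∂u_i/∂g_i = α_i − 1, so developer i contributes w_i if α_i > 1, else 0.
α_i > 1 for i ∈ {2, 3, 5}; NE contributions (0, 20, 20, 0, 19), G = 59.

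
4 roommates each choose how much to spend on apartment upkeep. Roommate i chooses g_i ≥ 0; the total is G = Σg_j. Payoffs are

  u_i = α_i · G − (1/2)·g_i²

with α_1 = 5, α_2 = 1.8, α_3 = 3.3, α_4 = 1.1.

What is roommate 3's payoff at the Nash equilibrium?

Roommate i's FOC: ∂u_i/∂g_i = α_i − g_i = 0, so g_i* = α_i.
NE contributions = (5, 1.8, 3.3, 1.1); G = 11.2.
u_3 = α_3·G − ½·(g_3)² = 3.3·11.2 − ½·3.3² = 31.515.

31.515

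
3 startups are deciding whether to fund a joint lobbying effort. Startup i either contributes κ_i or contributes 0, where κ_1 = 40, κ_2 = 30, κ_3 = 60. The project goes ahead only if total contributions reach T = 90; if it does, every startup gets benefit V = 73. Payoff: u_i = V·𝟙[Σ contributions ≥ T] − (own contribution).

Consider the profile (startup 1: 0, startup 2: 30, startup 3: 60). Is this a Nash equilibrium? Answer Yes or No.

Yes

Total = 90 ≥ 90: provided.
Startup 1 (pledges 0, payoff 73): pledging 40 → total 130, payoff 33. No gain.
Startup 2 (pledges 30, payoff 43): dropping to 0 → total 60, payoff 0. No gain.
Startup 3 (pledges 60, payoff 13): dropping to 0 → total 30, payoff 0. No gain.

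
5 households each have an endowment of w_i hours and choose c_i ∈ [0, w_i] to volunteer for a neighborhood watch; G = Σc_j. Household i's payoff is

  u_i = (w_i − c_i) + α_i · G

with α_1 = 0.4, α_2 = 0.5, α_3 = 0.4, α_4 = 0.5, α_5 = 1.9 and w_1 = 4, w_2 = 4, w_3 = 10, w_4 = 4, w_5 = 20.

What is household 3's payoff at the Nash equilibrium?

∂u_i/∂c_i = α_i − 1, so household i contributes w_i if α_i > 1, else 0.
α_i > 1 for i ∈ {5}; NE contributions (0, 0, 0, 0, 20), G = 20.
u_3 = (10 − 0) + 0.4·20 = 18.

18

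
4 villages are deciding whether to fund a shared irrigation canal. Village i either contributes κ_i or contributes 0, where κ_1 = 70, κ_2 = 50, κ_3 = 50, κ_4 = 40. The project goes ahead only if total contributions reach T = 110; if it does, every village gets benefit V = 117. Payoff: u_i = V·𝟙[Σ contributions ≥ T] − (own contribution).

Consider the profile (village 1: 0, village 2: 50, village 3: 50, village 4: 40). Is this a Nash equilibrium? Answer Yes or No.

Yes

Total = 140 ≥ 110: provided.
Village 1 (pledges 0, payoff 117): pledging 70 → total 210, payoff 47. No gain.
Village 2 (pledges 50, payoff 67): dropping to 0 → total 90, payoff 0. No gain.
Village 3 (pledges 50, payoff 67): dropping to 0 → total 90, payoff 0. No gain.
Village 4 (pledges 40, payoff 77): dropping to 0 → total 100, payoff 0. No gain.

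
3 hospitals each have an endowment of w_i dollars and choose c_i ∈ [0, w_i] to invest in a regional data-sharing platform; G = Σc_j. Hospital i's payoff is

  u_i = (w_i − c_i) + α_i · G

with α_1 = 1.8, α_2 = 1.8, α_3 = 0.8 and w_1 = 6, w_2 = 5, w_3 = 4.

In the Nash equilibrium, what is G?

∂u_i/∂c_i = α_i − 1, so hospital i contributes w_i if α_i > 1, else 0.
α_i > 1 for i ∈ {1, 2}; NE contributions (6, 5, 0), G = 11.

11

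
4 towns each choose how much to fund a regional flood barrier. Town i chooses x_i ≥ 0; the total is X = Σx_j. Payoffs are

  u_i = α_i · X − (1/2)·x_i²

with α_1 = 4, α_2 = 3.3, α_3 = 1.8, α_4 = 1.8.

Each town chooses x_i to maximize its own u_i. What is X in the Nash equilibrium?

10.9

Town i's FOC: ∂u_i/∂x_i = α_i − x_i = 0, so x_i* = α_i.
NE contributions = (4, 3.3, 1.8, 1.8); X = 10.9.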